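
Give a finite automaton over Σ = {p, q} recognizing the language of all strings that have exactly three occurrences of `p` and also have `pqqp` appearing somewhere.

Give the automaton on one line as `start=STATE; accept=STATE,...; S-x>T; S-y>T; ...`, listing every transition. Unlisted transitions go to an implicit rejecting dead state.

Run two small machines in parallel and take their product. One (5 states) tracks the count of `p`s, saturating at 4; the other (5 states) tracks whether and how much of `pqqp` has been seen. Each combined state is a pair, one component from each; accept when both components accept. After merging equivalent states the machine shrinks.
11 states suffice.
          p    q  
>  S0     S1   S0 
   S1     S2   S3 
   S2     S4   S5 
   S3     S2   S6 
   S4     S4   S4 
   S5     S4   S7 
   S6     S8   S9 
   S7    S10   S4 
   S8    S10   S8 
   S9     S2   S9 
 * S10    S4  S10 
(> = start, * = accepting)

start=S0; accept=S10; S0-p>S1; S0-q>S0; S1-p>S2; S1-q>S3; S2-p>S4; S2-q>S5; S3-p>S2; S3-q>S6; S4-p>S4; S4-q>S4; S5-p>S4; S5-q>S7; S6-p>S8; S6-q>S9; S7-p>S10; S7-q>S4; S8-p>S10; S8-q>S8; S9-p>S2; S9-q>S9; S10-p>S4; S10-q>S10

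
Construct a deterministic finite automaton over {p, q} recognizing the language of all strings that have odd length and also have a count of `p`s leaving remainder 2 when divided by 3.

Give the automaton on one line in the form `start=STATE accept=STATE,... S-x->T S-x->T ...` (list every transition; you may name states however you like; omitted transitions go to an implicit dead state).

Build one automaton per condition and run them in lockstep. One (2 states) tracks the input length modulo 2; the other (3 states) tracks the count of `p`s modulo 3. Each combined state is a pair, one component from each; accept when both components accept.
A 6-state machine:
        p   q  
>  S0   S1  S2 
   S1   S3  S4 
   S2   S4  S0 
   S3   S2  S5 
   S4   S5  S1 
 * S5   S0  S3 
(> = start, * = accepting)

start=S0 accept=S5 S0-p->S1 S0-q->S2 S1-p->S3 S1-q->S4 S2-p->S4 S2-q->S0 S3-p->S2 S3-q->S5 S4-p->S5 S4-q->S1 S5-p->S0 S5-q->S3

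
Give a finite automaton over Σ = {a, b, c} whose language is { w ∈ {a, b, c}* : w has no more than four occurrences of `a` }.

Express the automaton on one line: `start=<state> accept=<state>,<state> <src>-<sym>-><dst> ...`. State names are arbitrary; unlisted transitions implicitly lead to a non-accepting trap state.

Count `a`s, saturating at 5: states q0 through q4 mean 0 through 4 `a`s seen; q5 means more than 4. Each `a` increments (capped at q5); other symbols loop. Accept from {q0, q1, q2, q3, q4}.
A 6-state machine:
        a   b   c  
>* q0   q1  q0  q0 
 * q1   q2  q1  q1 
 * q2   q3  q2  q2 
 * q3   q4  q3  q3 
 * q4   q5  q4  q4 
   q5   q5  q5  q5 
(> = start, * = accepting)

start=q0 accept=q0,q1,q2,q3,q4 q0-a->q1 q0-b->q0 q0-c->q0 q1-a->q2 q1-b->q1 q1-c->q1 q2-a->q3 q2-b->q2 q2-c->q2 q3-a->q4 q3-b->q3 q3-c->q3 q4-a->q5 q4-b->q4 q4-c->q4 q5-a->q5 q5-b->q5 q5-c->q5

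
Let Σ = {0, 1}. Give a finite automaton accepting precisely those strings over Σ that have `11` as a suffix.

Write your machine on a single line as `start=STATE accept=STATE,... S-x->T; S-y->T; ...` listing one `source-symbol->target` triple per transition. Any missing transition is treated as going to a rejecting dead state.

Remember how much of `11` the current input suffix matches. State s0 means no match yet; s1 means the last symbol is `1`; s2 means the last 2 symbols are `11`. Only s2 accepts. On a mismatch, fall back to the longest proper suffix that is still a prefix of `11`.
With 3 states:
        0   1  
>  s0   s0  s1 
   s1   s0  s2 
 * s2   s0  s2 
(> = start, * = accepting)

start=s0; accept=s2; s0-0->s0; s0-1->s1; s1-0->s0; s1-1->s2; s2-0->s0; s2-1->s2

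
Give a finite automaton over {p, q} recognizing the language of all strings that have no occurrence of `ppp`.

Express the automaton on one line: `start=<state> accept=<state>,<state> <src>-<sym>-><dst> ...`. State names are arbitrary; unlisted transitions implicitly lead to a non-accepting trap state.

Track partial matches of the forbidden pattern `ppp`. State s3 is a dead state reached once `ppp` has occurred; every other state accepts. s0 means no part of `ppp` is currently matched.
A 4-state machine:
        p   q  
>* s0   s1  s0 
 * s1   s2  s0 
 * s2   s3  s0 
   s3   s3  s3 
(> = start, * = accepting)

start=s0 accept=s0,s1,s2 s0-p->s1 s0-q->s0 s1-p->s2 s1-q->s0 s2-p->s3 s2-q->s0 s3-p->s3 s3-q->s3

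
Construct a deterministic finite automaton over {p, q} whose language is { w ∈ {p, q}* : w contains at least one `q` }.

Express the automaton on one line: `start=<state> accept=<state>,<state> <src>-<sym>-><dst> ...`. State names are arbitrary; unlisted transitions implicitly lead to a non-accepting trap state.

Count `q`s, saturating at 2: state s0 means no `q` yet, s1 means one `q` seen, s2 means more than one. Each `q` increments (capped at s2); other symbols loop. Accept from {s1, s2}.
3 states suffice.
        p   q  
>  s0   s0  s1 
 * s1   s1  s2 
 * s2   s2  s2 
(> = start, * = accepting)

start=s0 accept=s1,s2 s0-p->s0 s0-q->s1 s1-p->s1 s1-q->s2 s2-p->s2 s2-q->s2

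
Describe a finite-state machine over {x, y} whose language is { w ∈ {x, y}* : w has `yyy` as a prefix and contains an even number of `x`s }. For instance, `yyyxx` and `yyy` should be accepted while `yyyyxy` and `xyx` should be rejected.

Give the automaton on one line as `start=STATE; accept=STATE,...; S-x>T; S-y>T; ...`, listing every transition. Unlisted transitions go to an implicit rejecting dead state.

start=q0; accept=q5; q0-x>q1; q0-y>q2; q1-x>q3; q1-y>q1; q2-x>q1; q2-y>q4; q3-x>q1; q3-y>q3; q4-x>q1; q4-y>q5; q5-x>q6; q5-y>q5; q6-x>q5; q6-y>q6

Build one automaton per condition and run them in lockstep. The first has 5 states tracking whether the input so far still matches the prefix `yyy`; the second has 2 states tracking the count of `x`s modulo 2. A product state is a pair (one from each), accepting exactly when both do.
A 7-state machine:
        x   y  
>  q0   q1  q2 
   q1   q3  q1 
   q2   q1  q4 
   q3   q1  q3 
   q4   q1  q5 
 * q5   q6  q5 
   q6   q5  q6 
(> = start, * = accepting)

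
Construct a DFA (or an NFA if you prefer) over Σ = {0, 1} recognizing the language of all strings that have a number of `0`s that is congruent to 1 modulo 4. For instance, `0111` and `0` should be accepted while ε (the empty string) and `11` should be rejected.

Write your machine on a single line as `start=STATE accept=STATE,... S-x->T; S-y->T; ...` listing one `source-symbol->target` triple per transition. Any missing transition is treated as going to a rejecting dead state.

start=S0; accept=S1; S0-0->S1; S0-1->S0; S1-0->S2; S1-1->S1; S2-0->S3; S2-1->S2; S3-0->S0; S3-1->S3

The only thing that matters is how many `0`s have appeared, reduced mod 4. Use one state per residue: S0 for 0, …, S3 for 3. Reading `0` moves to the next residue; anything else stays put. S1 is accepting.
4 states suffice.
        0   1  
>  S0   S1  S0 
 * S1   S2  S1 
   S2   S3  S2 
   S3   S0  S3 
(> = start, * = accepting)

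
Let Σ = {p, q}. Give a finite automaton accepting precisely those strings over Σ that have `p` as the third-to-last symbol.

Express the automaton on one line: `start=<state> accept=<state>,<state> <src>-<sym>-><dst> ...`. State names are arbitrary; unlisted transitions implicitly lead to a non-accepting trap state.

start=s0 accept=s7,s8,s9,s10 s0-p->s1 s0-q->s2 s1-p->s3 s1-q->s4 s2-p->s5 s2-q->s6 s3-p->s7 s3-q->s8 s4-p->s9 s4-q->s10 s5-p->s11 s5-q->s12 s6-p->s13 s6-q->s14 s7-p->s7 s7-q->s8 s8-p->s9 s8-q->s10 s9-p->s11 s9-q->s12 s10-p->s13 s10-q->s14 s11-p->s7 s11-q->s8 s12-p->s9 s12-q->s10 s13-p->s11 s13-q->s12 s14-p->s13 s14-q->s14

A DFA must remember the last 3 symbols (since which symbol is third-to-last isn't known until the input ends). Use one state per possible window of the last ≤3 symbols; accept from those whose window starts with `p`.
With 15 states:
          p    q  
>  s0     s1   s2 
   s1     s3   s4 
   s2     s5   s6 
   s3     s7   s8 
   s4     s9  s10 
   s5    s11  s12 
   s6    s13  s14 
 * s7     s7   s8 
 * s8     s9  s10 
 * s9    s11  s12 
 * s10   s13  s14 
   s11    s7   s8 
   s12    s9  s10 
   s13   s11  s12 
   s14   s13  s14 
(> = start, * = accepting)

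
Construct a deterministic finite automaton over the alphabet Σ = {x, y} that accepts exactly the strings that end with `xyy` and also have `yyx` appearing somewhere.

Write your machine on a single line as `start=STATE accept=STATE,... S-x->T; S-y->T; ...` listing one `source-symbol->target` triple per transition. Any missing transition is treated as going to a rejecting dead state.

start=q0; accept=q8; q0-x->q1; q0-y->q2; q1-x->q1; q1-y->q3; q2-x->q1; q2-y->q4; q3-x->q1; q3-y->q5; q4-x->q6; q4-y->q4; q5-x->q6; q5-y->q4; q6-x->q6; q6-y->q7; q7-x->q6; q7-y->q8; q8-x->q6; q8-y->q9; q9-x->q6; q9-y->q9

Handle the two conditions separately and then intersect. The first has 4 states tracking how much of the suffix `xyy` has currently been matched; the second has 4 states tracking whether and how much of `yyx` has been seen. A product state is a pair (one from each), accepting exactly when both do.
        x   y  
>  q0   q1  q2 
   q1   q1  q3 
   q2   q1  q4 
   q3   q1  q5 
   q4   q6  q4 
   q5   q6  q4 
   q6   q6  q7 
   q7   q6  q8 
 * q8   q6  q9 
   q9   q6  q9 
(> = start, * = accepting)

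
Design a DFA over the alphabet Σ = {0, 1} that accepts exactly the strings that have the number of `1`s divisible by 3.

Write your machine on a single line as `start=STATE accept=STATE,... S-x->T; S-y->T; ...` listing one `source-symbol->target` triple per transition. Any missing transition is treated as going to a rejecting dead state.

The only thing that matters is how many `1`s have appeared, reduced mod 3. Use one state per residue: q0 for 0, …, q2 for 2. Reading `1` moves to the next residue; anything else stays put. q0 is accepting.
3 states suffice.
        0   1  
>* q0   q0  q1 
   q1   q1  q2 
   q2   q2  q0 
(> = start, * = accepting)

start=q0; accept=q0; q0-0->q0; q0-1->q1; q1-0->q1; q1-1->q2; q2-0->q2; q2-1->q0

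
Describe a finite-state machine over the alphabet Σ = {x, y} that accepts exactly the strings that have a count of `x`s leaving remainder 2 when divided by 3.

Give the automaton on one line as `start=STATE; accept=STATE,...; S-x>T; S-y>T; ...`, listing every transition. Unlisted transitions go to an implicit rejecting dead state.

The only thing that matters is how many `x`s have appeared, reduced mod 3. Use one state per residue: q0 for 0, …, q2 for 2. Reading `x` moves to the next residue; anything else stays put. q2 is accepting.
3 states suffice.
        x   y  
>  q0   q1  q0 
   q1   q2  q1 
 * q2   q0  q2 
(> = start, * = accepting)

start=q0; accept=q2; q0-x>q1; q0-y>q0; q1-x>q2; q1-y>q1; q2-x>q0; q2-y>q2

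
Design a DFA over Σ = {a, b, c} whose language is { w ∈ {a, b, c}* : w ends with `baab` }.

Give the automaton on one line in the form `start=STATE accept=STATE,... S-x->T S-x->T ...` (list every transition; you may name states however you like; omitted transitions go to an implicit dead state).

Let each state record the length of the longest suffix of the input read so far that is also a prefix of `baab`. s1 means the last symbol is `b`; s2 means the last 2 symbols are `ba`; s3 means the last 3 symbols are `baa`; s4 means the last 4 symbols are `baab`. Accept only at s4, where the string currently ends in `baab`.
A 5-state machine:
        a   b   c  
>  s0   s0  s1  s0 
   s1   s2  s1  s0 
   s2   s3  s1  s0 
   s3   s0  s4  s0 
 * s4   s2  s1  s0 
(> = start, * = accepting)

start=s0 accept=s4 s0-a->s0 s0-b->s1 s0-c->s0 s1-a->s2 s1-b->s1 s1-c->s0 s2-a->s3 s2-b->s1 s2-c->s0 s3-a->s0 s3-b->s4 s3-c->s0 s4-a->s2 s4-b->s1 s4-c->s0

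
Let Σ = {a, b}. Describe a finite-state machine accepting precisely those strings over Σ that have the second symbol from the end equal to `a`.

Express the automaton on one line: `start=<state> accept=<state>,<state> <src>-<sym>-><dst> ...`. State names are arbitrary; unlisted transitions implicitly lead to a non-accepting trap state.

Because acceptance depends on a position counted from the end, the machine has to buffer the most recent 2 symbols. Make each state the string of the last up-to-2 symbols read; on input `x` shift the window left and append `x`. Accept when the buffered window has length 2 and begins with `a`.
        a   b  
>  q0   q1  q2 
   q1   q3  q4 
   q2   q5  q6 
 * q3   q3  q4 
 * q4   q5  q6 
   q5   q3  q4 
   q6   q5  q6 
(> = start, * = accepting)

start=q0 accept=q3,q4 q0-a->q1 q0-b->q2 q1-a->q3 q1-b->q4 q2-a->q5 q2-b->q6 q3-a->q3 q3-b->q4 q4-a->q5 q4-b->q6 q5-a->q3 q5-b->q4 q6-a->q5 q6-b->q6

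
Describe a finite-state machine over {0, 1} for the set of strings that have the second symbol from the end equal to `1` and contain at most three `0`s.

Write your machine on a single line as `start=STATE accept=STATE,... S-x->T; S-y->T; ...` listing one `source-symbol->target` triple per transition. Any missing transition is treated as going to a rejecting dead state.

Build one automaton per condition and run them in lockstep. The first has 7 states tracking the last 2 symbols read; the second has 5 states tracking the count of `0`s, saturating at 4. A product state is a pair (one from each), accepting exactly when both do. Minimizing collapses redundant product states.
16 states suffice.
          0    1  
>  s0     s1   s2 
   s1     s3   s4 
   s2     s5   s6 
   s3     s7   s8 
   s4     s9  s10 
 * s5     s3   s4 
 * s6     s5   s6 
   s7    s11  s12 
   s8    s13  s14 
 * s9     s7   s8 
 * s10    s9  s10 
   s11   s11  s11 
   s12   s11  s15 
 * s13   s11  s12 
 * s14   s13  s14 
 * s15   s11  s15 
(> = start, * = accepting)

start=s0; accept=s5,s6,s9,s10,s13,s14,s15; s0-0->s1; s0-1->s2; s1-0->s3; s1-1->s4; s2-0->s5; s2-1->s6; s3-0->s7; s3-1->s8; s4-0->s9; s4-1->s10; s5-0->s3; s5-1->s4; s6-0->s5; s6-1->s6; s7-0->s11; s7-1->s12; s8-0->s13; s8-1->s14; s9-0->s7; s9-1->s8; s10-0->s9; s10-1->s10; s11-0->s11; s11-1->s11; s12-0->s11; s12-1->s15; s13-0->s11; s13-1->s12; s14-0->s13; s14-1->s14; s15-0->s11; s15-1->s15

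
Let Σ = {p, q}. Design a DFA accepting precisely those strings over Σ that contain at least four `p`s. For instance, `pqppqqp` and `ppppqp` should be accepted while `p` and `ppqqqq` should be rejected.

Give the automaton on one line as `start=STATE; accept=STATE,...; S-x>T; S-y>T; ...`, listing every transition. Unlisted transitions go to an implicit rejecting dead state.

Count `p`s, saturating at 5: states A through E mean 0 through 4 `p`s seen; F means more than 4. Each `p` increments (capped at F); other symbols loop. Accept from {E, F}.
A 6-state machine:
       p  q 
>  A   B  A 
   B   C  B 
   C   D  C 
   D   E  D 
 * E   F  E 
 * F   F  F 
(> = start, * = accepting)

start=A; accept=E,F; A-p>B; A-q>A; B-p>C; B-q>B; C-p>D; C-q>C; D-p>E; D-q>D; E-p>F; E-q>E; F-p>F; F-q>F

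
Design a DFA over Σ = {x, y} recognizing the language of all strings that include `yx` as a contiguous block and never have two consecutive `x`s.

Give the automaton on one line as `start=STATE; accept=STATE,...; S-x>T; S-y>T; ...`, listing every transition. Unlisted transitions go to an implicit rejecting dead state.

start=A; accept=E,H; A-x>B; A-y>C; B-x>D; B-y>C; C-x>E; C-y>C; D-x>D; D-y>F; E-x>G; E-y>H; F-x>G; F-y>F; G-x>G; G-y>G; H-x>E; H-y>H

Build one automaton per condition and run them in lockstep. One (3 states) tracks whether and how much of `yx` has been seen; the other (3 states) tracks partial matches of the forbidden pattern `xx`. Each combined state is a pair, one component from each; accept when both components accept.
With 8 states:
       x  y 
>  A   B  C 
   B   D  C 
   C   E  C 
   D   D  F 
 * E   G  H 
   F   G  F 
   G   G  G 
 * H   E  H 
(> = start, * = accepting)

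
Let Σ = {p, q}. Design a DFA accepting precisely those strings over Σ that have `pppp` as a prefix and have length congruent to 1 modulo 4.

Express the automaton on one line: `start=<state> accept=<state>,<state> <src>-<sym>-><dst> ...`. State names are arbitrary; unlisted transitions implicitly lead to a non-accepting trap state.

start=s0 accept=s6 s0-p->s1 s0-q->s2 s1-p->s3 s1-q->s2 s2-p->s2 s2-q->s2 s3-p->s4 s3-q->s2 s4-p->s5 s4-q->s2 s5-p->s6 s5-q->s6 s6-p->s7 s6-q->s7 s7-p->s8 s7-q->s8 s8-p->s5 s8-q->s5

Run two small machines in parallel and take their product. One (6 states) tracks whether the input so far still matches the prefix `pppp`; the other (4 states) tracks the input length modulo 4. Each combined state is a pair, one component from each; accept when both components accept. Equivalent product states are then merged.
A 9-state machine:
        p   q  
>  s0   s1  s2 
   s1   s3  s2 
   s2   s2  s2 
   s3   s4  s2 
   s4   s5  s2 
   s5   s6  s6 
 * s6   s7  s7 
   s7   s8  s8 
   s8   s5  s5 
(> = start, * = accepting)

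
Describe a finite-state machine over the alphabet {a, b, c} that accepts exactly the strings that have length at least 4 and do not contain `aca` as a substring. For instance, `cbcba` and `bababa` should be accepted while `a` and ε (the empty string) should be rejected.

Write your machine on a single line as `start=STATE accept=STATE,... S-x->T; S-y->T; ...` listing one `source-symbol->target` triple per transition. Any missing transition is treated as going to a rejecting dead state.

start=s0; accept=s10,s11,s12; s0-a->s1; s0-b->s2; s0-c->s2; s1-a->s3; s1-b->s4; s1-c->s5; s2-a->s3; s2-b->s4; s2-c->s4; s3-a->s6; s3-b->s7; s3-c->s8; s4-a->s6; s4-b->s7; s4-c->s7; s5-a->s9; s5-b->s7; s5-c->s7; s6-a->s10; s6-b->s11; s6-c->s12; s7-a->s10; s7-b->s11; s7-c->s11; s8-a->s9; s8-b->s11; s8-c->s11; s9-a->s9; s9-b->s9; s9-c->s9; s10-a->s10; s10-b->s11; s10-c->s12; s11-a->s10; s11-b->s11; s11-c->s11; s12-a->s9; s12-b->s11; s12-c->s11

Build one automaton per condition and run them in lockstep. The first has 6 states tracking the input length, saturating at 5; the second has 4 states tracking partial matches of the forbidden pattern `aca`. A product state is a pair (one from each), accepting exactly when both do. After merging equivalent states the machine shrinks.
A 13-state machine:
          a    b    c  
>  s0     s1   s2   s2 
   s1     s3   s4   s5 
   s2     s3   s4   s4 
   s3     s6   s7   s8 
   s4     s6   s7   s7 
   s5     s9   s7   s7 
   s6    s10  s11  s12 
   s7    s10  s11  s11 
   s8     s9  s11  s11 
   s9     s9   s9   s9 
 * s10   s10  s11  s12 
 * s11   s10  s11  s11 
 * s12    s9  s11  s11 
(> = start, * = accepting)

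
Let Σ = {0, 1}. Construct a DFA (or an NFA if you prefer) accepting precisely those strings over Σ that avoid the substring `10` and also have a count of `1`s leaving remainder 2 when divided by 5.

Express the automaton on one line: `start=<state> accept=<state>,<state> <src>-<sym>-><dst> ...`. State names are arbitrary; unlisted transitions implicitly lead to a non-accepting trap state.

Handle the two conditions separately and then intersect. The first has 3 states tracking partial matches of the forbidden pattern `10`; the second has 5 states tracking the count of `1`s modulo 5. A product state is a pair (one from each), accepting exactly when both do.
An 11-state machine:
          0    1  
>  s0     s0   s1 
   s1     s2   s3 
   s2     s2   s4 
 * s3     s4   s5 
   s4     s4   s6 
   s5     s6   s7 
   s6     s6   s8 
   s7     s8   s9 
   s8     s8  s10 
   s9    s10   s1 
   s10   s10   s2 
(> = start, * = accepting)

start=s0 accept=s3 s0-0->s0 s0-1->s1 s1-0->s2 s1-1->s3 s2-0->s2 s2-1->s4 s3-0->s4 s3-1->s5 s4-0->s4 s4-1->s6 s5-0->s6 s5-1->s7 s6-0->s6 s6-1->s8 s7-0->s8 s7-1->s9 s8-0->s8 s8-1->s10 s9-0->s10 s9-1->s1 s10-0->s10 s10-1->s2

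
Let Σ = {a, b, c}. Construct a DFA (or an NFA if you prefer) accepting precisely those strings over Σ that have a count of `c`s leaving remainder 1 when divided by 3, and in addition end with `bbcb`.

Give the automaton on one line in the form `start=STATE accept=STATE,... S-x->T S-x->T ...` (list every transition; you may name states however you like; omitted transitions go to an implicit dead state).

start=q0 accept=q6 q0-a->q0 q0-b->q1 q0-c->q2 q1-a->q0 q1-b->q3 q1-c->q2 q2-a->q2 q2-b->q2 q2-c->q4 q3-a->q0 q3-b->q3 q3-c->q5 q4-a->q4 q4-b->q4 q4-c->q0 q5-a->q2 q5-b->q6 q5-c->q4 q6-a->q2 q6-b->q2 q6-c->q4

Build one automaton per condition and run them in lockstep. One (3 states) tracks the count of `c`s modulo 3; the other (5 states) tracks how much of the suffix `bbcb` has currently been matched. Each combined state is a pair, one component from each; accept when both components accept. Equivalent product states are then merged.
A 7-state machine:
        a   b   c  
>  q0   q0  q1  q2 
   q1   q0  q3  q2 
   q2   q2  q2  q4 
   q3   q0  q3  q5 
   q4   q4  q4  q0 
   q5   q2  q6  q4 
 * q6   q2  q2  q4 
(> = start, * = accepting)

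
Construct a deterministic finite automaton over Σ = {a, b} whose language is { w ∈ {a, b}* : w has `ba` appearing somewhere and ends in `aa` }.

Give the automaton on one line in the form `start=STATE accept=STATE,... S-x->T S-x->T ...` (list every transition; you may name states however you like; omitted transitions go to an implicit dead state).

Handle the two conditions separately and then intersect. The first has 3 states tracking whether and how much of `ba` has been seen; the second has 3 states tracking how much of the suffix `aa` has currently been matched. A product state is a pair (one from each), accepting exactly when both do. After merging equivalent states the machine shrinks.
A 4-state machine:
        a   b  
>  s0   s0  s1 
   s1   s2  s1 
   s2   s3  s1 
 * s3   s3  s1 
(> = start, * = accepting)

start=s0 accept=s3 s0-a->s0 s0-b->s1 s1-a->s2 s1-b->s1 s2-a->s3 s2-b->s1 s3-a->s3 s3-b->s1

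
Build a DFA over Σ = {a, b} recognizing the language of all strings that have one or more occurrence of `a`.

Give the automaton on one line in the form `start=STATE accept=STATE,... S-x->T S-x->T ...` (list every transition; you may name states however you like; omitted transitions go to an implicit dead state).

Count `a`s, saturating at 2: state S0 means no `a` yet, S1 means one `a` seen, S2 means more than one. Each `a` increments (capped at S2); other symbols loop. Accept from {S1, S2}.
        a   b  
>  S0   S1  S0 
 * S1   S2  S1 
 * S2   S2  S2 
(> = start, * = accepting)

start=S0 accept=S1,S2 S0-a->S1 S0-b->S0 S1-a->S2 S1-b->S1 S2-a->S2 S2-b->S2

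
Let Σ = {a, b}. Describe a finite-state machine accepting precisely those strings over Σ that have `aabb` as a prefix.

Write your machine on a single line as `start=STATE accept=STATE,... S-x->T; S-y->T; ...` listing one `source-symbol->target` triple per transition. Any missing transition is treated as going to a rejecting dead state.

start=s0; accept=s4; s0-a->s1; s0-b->s5; s1-a->s2; s1-b->s5; s2-a->s5; s2-b->s3; s3-a->s5; s3-b->s4; s4-a->s4; s4-b->s4; s5-a->s5; s5-b->s5

Walk along `aabb` while the input agrees: from s0 take `a` to s1, and so on. Any deviation drops to the rejecting sink s5. Once s4 is reached the prefix is confirmed and every continuation is accepted.
        a   b  
>  s0   s1  s5 
   s1   s2  s5 
   s2   s5  s3 
   s3   s5  s4 
 * s4   s4  s4 
   s5   s5  s5 
(> = start, * = accepting)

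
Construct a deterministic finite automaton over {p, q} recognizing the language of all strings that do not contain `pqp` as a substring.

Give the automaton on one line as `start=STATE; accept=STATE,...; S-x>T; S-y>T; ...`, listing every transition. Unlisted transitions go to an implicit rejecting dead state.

start=S0; accept=S0,S1,S2; S0-p>S1; S0-q>S0; S1-p>S1; S1-q>S2; S2-p>S3; S2-q>S0; S3-p>S3; S3-q>S3

This is the complement of 'contains `pqp`'. Use the same substring-matching states — S0 through S3 holding how much of `pqp` has just been matched — but flip the accepting set: everything except the trap S3 accepts.
A 4-state machine:
        p   q  
>* S0   S1  S0 
 * S1   S1  S2 
 * S2   S3  S0 
   S3   S3  S3 
(> = start, * = accepting)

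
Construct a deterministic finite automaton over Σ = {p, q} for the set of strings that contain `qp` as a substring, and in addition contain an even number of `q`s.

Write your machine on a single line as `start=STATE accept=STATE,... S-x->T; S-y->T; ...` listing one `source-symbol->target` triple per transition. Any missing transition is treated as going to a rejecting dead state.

Run two small machines in parallel and take their product. One (3 states) tracks whether and how much of `qp` has been seen; the other (2 states) tracks the count of `q`s modulo 2. Each combined state is a pair, one component from each; accept when both components accept.
A 5-state machine:
        p   q  
>  s0   s0  s1 
   s1   s2  s3 
   s2   s2  s4 
   s3   s4  s1 
 * s4   s4  s2 
(> = start, * = accepting)

start=s0; accept=s4; s0-p->s0; s0-q->s1; s1-p->s2; s1-q->s3; s2-p->s2; s2-q->s4; s3-p->s4; s3-q->s1; s4-p->s4; s4-q->s2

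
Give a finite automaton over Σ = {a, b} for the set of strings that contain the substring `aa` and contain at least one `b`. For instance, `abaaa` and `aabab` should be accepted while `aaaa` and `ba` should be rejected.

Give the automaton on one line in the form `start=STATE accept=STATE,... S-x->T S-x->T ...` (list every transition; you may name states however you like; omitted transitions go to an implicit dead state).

Build one automaton per condition and run them in lockstep. One (3 states) tracks whether and how much of `aa` has been seen; the other (3 states) tracks the count of `b`s, saturating at 2. Each combined state is a pair, one component from each; accept when both components accept.
A 9-state machine:
        a   b  
>  q0   q1  q2 
   q1   q3  q2 
   q2   q4  q5 
   q3   q3  q6 
   q4   q6  q5 
   q5   q7  q5 
 * q6   q6  q8 
   q7   q8  q5 
 * q8   q8  q8 
(> = start, * = accepting)

start=q0 accept=q6,q8 q0-a->q1 q0-b->q2 q1-a->q3 q1-b->q2 q2-a->q4 q2-b->q5 q3-a->q3 q3-b->q6 q4-a->q6 q4-b->q5 q5-a->q7 q5-b->q5 q6-a->q6 q6-b->q8 q7-a->q8 q7-b->q5 q8-a->q8 q8-b->q8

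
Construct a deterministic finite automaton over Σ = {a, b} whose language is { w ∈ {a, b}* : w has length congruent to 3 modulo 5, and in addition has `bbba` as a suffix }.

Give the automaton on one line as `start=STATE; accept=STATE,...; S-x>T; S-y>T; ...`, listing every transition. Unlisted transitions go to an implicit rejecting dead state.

Build one automaton per condition and run them in lockstep. One (5 states) tracks the input length modulo 5; the other (5 states) tracks how much of the suffix `bbba` has currently been matched. Each combined state is a pair, one component from each; accept when both components accept. After merging equivalent states the machine shrinks.
9 states suffice.
        a   b  
>  S0   S1  S1 
   S1   S2  S2 
   S2   S3  S3 
   S3   S4  S4 
   S4   S0  S5 
   S5   S1  S6 
   S6   S2  S7 
   S7   S8  S3 
 * S8   S4  S4 
(> = start, * = accepting)

start=S0; accept=S8; S0-a>S1; S0-b>S1; S1-a>S2; S1-b>S2; S2-a>S3; S2-b>S3; S3-a>S4; S3-b>S4; S4-a>S0; S4-b>S5; S5-a>S1; S5-b>S6; S6-a>S2; S6-b>S7; S7-a>S8; S7-b>S3; S8-a>S4; S8-b>S4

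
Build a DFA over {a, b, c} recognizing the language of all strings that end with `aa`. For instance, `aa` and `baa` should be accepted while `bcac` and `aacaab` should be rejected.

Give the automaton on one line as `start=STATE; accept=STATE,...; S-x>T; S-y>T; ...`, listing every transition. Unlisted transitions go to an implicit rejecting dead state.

start=q0; accept=q2; q0-a>q1; q0-b>q0; q0-c>q0; q1-a>q2; q1-b>q0; q1-c>q0; q2-a>q2; q2-b>q0; q2-c>q0

Let each state record the length of the longest suffix of the input read so far that is also a prefix of `aa`. q1 means the last symbol is `a`; q2 means the last 2 symbols are `aa`. Accept only at q2, where the string currently ends in `aa`.
        a   b   c  
>  q0   q1  q0  q0 
   q1   q2  q0  q0 
 * q2   q2  q0  q0 
(> = start, * = accepting)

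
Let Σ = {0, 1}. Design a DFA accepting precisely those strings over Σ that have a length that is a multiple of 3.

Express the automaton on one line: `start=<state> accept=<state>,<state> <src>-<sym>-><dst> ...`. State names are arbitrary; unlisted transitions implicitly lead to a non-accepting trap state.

start=q0 accept=q0 q0-0->q1 q0-1->q1 q1-0->q2 q1-1->q2 q2-0->q0 q2-1->q0

Only the length mod 3 matters, so use a 3-cycle: from any state, every input symbol moves to the next state, wrapping q2 back to q0. Mark q0 accepting.
With 3 states:
        0   1  
>* q0   q1  q1 
   q1   q2  q2 
   q2   q0  q0 
(> = start, * = accepting)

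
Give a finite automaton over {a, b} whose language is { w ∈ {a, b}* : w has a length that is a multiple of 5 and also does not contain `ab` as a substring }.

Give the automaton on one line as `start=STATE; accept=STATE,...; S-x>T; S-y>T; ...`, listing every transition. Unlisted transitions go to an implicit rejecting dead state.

Handle the two conditions separately and then intersect. The first has 5 states tracking the input length modulo 5; the second has 3 states tracking partial matches of the forbidden pattern `ab`. A product state is a pair (one from each), accepting exactly when both do.
A 15-state machine:
          a    b  
>* S0     S1   S2 
   S1     S3   S4 
   S2     S3   S5 
   S3     S6   S7 
   S4     S7   S7 
   S5     S6   S8 
   S6     S9  S10 
   S7    S10  S10 
   S8     S9  S11 
   S9    S12  S13 
   S10   S13  S13 
   S11   S12   S0 
 * S12    S1  S14 
   S13   S14  S14 
   S14    S4   S4 
(> = start, * = accepting)

start=S0; accept=S0,S12; S0-a>S1; S0-b>S2; S1-a>S3; S1-b>S4; S2-a>S3; S2-b>S5; S3-a>S6; S3-b>S7; S4-a>S7; S4-b>S7; S5-a>S6; S5-b>S8; S6-a>S9; S6-b>S10; S7-a>S10; S7-b>S10; S8-a>S9; S8-b>S11; S9-a>S12; S9-b>S13; S10-a>S13; S10-b>S13; S11-a>S12; S11-b>S0; S12-a>S1; S12-b>S14; S13-a>S14; S13-b>S14; S14-a>S4; S14-b>S4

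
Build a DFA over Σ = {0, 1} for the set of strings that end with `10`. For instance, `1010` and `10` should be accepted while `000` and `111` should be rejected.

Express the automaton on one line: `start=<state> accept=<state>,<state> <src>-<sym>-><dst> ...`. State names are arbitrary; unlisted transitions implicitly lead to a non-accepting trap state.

start=S0 accept=S2 S0-0->S0 S0-1->S1 S1-0->S2 S1-1->S1 S2-0->S0 S2-1->S1

Remember how much of `10` the current input suffix matches. State S0 means no match yet; S1 means the last symbol is `1`; S2 means the last 2 symbols are `10`. Only S2 accepts. On a mismatch, fall back to the longest proper suffix that is still a prefix of `10`.
A 3-state machine:
        0   1  
>  S0   S0  S1 
   S1   S2  S1 
 * S2   S0  S1 
(> = start, * = accepting)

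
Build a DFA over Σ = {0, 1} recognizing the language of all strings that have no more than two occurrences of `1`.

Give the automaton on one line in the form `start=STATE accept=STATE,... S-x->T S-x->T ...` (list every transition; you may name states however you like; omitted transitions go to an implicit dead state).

Only the number of `1`s matters, and only up to 3. Make a chain S0 → S1 → S2 → S3 advanced by each `1` (with S3 absorbing); every other symbol self-loops. The accepting set is {S0, S1, S2}.
With 4 states:
        0   1  
>* S0   S0  S1 
 * S1   S1  S2 
 * S2   S2  S3 
   S3   S3  S3 
(> = start, * = accepting)

start=S0 accept=S0,S1,S2 S0-0->S0 S0-1->S1 S1-0->S1 S1-1->S2 S2-0->S2 S2-1->S3 S3-0->S3 S3-1->S3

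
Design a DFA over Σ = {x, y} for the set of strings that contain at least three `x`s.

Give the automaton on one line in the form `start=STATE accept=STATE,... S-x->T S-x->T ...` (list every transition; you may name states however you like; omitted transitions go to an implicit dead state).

start=A accept=D,E A-x->B A-y->A B-x->C B-y->B C-x->D C-y->C D-x->E D-y->D E-x->E E-y->E

Only the number of `x`s matters, and only up to 4. Make a chain A → B → C → D → E advanced by each `x` (with E absorbing); every other symbol self-loops. The accepting set is {D, E}.
With 5 states:
       x  y 
>  A   B  A 
   B   C  B 
   C   D  C 
 * D   E  D 
 * E   E  E 
(> = start, * = accepting)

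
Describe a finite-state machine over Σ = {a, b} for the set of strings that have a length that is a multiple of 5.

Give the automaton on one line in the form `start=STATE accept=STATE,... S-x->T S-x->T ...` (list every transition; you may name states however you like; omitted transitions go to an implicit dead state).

Only the length mod 5 matters, so use a 5-cycle: from any state, every input symbol moves to the next state, wrapping q4 back to q0. Mark q0 accepting.
With 5 states:
        a   b  
>* q0   q1  q1 
   q1   q2  q2 
   q2   q3  q3 
   q3   q4  q4 
   q4   q0  q0 
(> = start, * = accepting)

start=q0 accept=q0 q0-a->q1 q0-b->q1 q1-a->q2 q1-b->q2 q2-a->q3 q2-b->q3 q3-a->q4 q3-b->q4 q4-a->q0 q4-b->q0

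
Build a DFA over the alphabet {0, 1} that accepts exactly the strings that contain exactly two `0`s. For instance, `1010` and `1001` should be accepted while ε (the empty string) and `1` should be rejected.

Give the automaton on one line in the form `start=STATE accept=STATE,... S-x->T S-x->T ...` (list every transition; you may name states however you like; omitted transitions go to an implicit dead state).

Only the number of `0`s matters, and only up to 3. Make a chain S0 → S1 → S2 → S3 advanced by each `0` (with S3 absorbing); every other symbol self-loops. The accepting set is {S2}.
4 states suffice.
        0   1  
>  S0   S1  S0 
   S1   S2  S1 
 * S2   S3  S2 
   S3   S3  S3 
(> = start, * = accepting)

start=S0 accept=S2 S0-0->S1 S0-1->S0 S1-0->S2 S1-1->S1 S2-0->S3 S2-1->S2 S3-0->S3 S3-1->S3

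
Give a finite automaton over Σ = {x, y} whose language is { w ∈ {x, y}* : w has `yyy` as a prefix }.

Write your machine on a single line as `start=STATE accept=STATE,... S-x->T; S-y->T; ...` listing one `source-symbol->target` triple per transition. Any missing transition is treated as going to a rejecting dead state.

Check the first 3 symbols one by one: q0 through q2 record how many have matched `yyy` so far; any wrong symbol goes to the dead state q4. After all 3 match we enter the accepting sink q3.
A 5-state machine:
        x   y  
>  q0   q4  q1 
   q1   q4  q2 
   q2   q4  q3 
 * q3   q3  q3 
   q4   q4  q4 
(> = start, * = accepting)

start=q0; accept=q3; q0-x->q4; q0-y->q1; q1-x->q4; q1-y->q2; q2-x->q4; q2-y->q3; q3-x->q3; q3-y->q3; q4-x->q4; q4-y->q4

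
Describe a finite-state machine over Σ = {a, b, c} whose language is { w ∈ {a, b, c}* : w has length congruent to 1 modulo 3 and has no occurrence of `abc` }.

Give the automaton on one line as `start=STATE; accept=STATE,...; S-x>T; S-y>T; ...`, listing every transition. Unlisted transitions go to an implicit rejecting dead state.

Handle the two conditions separately and then intersect. One (3 states) tracks the input length modulo 3; the other (4 states) tracks partial matches of the forbidden pattern `abc`. Each combined state is a pair, one component from each; accept when both components accept. After merging equivalent states the machine shrinks.
A 10-state machine:
        a   b   c  
>  s0   s1  s2  s2 
 * s1   s3  s4  s5 
 * s2   s3  s5  s5 
   s3   s6  s7  s0 
   s4   s6  s0  s8 
   s5   s6  s0  s0 
   s6   s1  s9  s2 
   s7   s1  s2  s8 
   s8   s8  s8  s8 
 * s9   s3  s5  s8 
(> = start, * = accepting)

start=s0; accept=s1,s2,s9; s0-a>s1; s0-b>s2; s0-c>s2; s1-a>s3; s1-b>s4; s1-c>s5; s2-a>s3; s2-b>s5; s2-c>s5; s3-a>s6; s3-b>s7; s3-c>s0; s4-a>s6; s4-b>s0; s4-c>s8; s5-a>s6; s5-b>s0; s5-c>s0; s6-a>s1; s6-b>s9; s6-c>s2; s7-a>s1; s7-b>s2; s7-c>s8; s8-a>s8; s8-b>s8; s8-c>s8; s9-a>s3; s9-b>s5; s9-c>s8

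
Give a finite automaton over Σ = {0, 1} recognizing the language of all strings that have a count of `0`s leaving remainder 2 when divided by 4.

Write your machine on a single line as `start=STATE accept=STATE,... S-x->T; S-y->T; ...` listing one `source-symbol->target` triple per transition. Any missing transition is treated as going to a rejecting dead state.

Keep the running count of `0`s modulo 4: each `0` advances along the cycle q0 → q1 → q2 → q3 → q0 while other symbols loop. Accept at q2.
        0   1  
>  q0   q1  q0 
   q1   q2  q1 
 * q2   q3  q2 
   q3   q0  q3 
(> = start, * = accepting)

start=q0; accept=q2; q0-0->q1; q0-1->q0; q1-0->q2; q1-1->q1; q2-0->q3; q2-1->q2; q3-0->q0; q3-1->q3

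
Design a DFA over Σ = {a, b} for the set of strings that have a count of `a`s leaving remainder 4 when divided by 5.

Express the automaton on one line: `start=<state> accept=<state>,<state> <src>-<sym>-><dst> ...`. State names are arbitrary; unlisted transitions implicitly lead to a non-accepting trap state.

start=q0 accept=q4 q0-a->q1 q0-b->q0 q1-a->q2 q1-b->q1 q2-a->q3 q2-b->q2 q3-a->q4 q3-b->q3 q4-a->q0 q4-b->q4

Keep the running count of `a`s modulo 5: each `a` advances along the cycle q0 → q1 → q2 → q3 → q4 → q0 while other symbols loop. Accept at q4.
A 5-state machine:
        a   b  
>  q0   q1  q0 
   q1   q2  q1 
   q2   q3  q2 
   q3   q4  q3 
 * q4   q0  q4 
(> = start, * = accepting)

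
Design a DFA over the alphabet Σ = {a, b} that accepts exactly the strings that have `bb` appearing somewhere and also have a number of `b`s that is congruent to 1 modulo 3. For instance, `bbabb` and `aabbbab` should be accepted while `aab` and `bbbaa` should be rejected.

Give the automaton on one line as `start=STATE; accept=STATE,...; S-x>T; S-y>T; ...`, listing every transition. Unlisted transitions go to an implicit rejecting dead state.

start=S0; accept=S7; S0-a>S0; S0-b>S1; S1-a>S2; S1-b>S3; S2-a>S2; S2-b>S4; S3-a>S3; S3-b>S5; S4-a>S6; S4-b>S5; S5-a>S5; S5-b>S7; S6-a>S6; S6-b>S8; S7-a>S7; S7-b>S3; S8-a>S0; S8-b>S7

Run two small machines in parallel and take their product. The first has 3 states tracking whether and how much of `bb` has been seen; the second has 3 states tracking the count of `b`s modulo 3. A product state is a pair (one from each), accepting exactly when both do.
A 9-state machine:
        a   b  
>  S0   S0  S1 
   S1   S2  S3 
   S2   S2  S4 
   S3   S3  S5 
   S4   S6  S5 
   S5   S5  S7 
   S6   S6  S8 
 * S7   S7  S3 
   S8   S0  S7 
(> = start, * = accepting)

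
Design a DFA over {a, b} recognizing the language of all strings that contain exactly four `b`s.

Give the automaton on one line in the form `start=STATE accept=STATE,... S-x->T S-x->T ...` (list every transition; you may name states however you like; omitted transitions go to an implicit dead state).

start=S0 accept=S4 S0-a->S0 S0-b->S1 S1-a->S1 S1-b->S2 S2-a->S2 S2-b->S3 S3-a->S3 S3-b->S4 S4-a->S4 S4-b->S5 S5-a->S5 S5-b->S5

Only the number of `b`s matters, and only up to 5. Make a chain S0 → S1 → S2 → S3 → S4 → S5 advanced by each `b` (with S5 absorbing); every other symbol self-loops. The accepting set is {S4}.
        a   b  
>  S0   S0  S1 
   S1   S1  S2 
   S2   S2  S3 
   S3   S3  S4 
 * S4   S4  S5 
   S5   S5  S5 
(> = start, * = accepting)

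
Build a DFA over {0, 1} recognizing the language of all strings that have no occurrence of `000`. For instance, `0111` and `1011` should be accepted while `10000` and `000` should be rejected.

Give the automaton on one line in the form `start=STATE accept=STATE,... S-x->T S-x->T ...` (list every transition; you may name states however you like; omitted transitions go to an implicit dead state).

start=s0 accept=s0,s1,s2 s0-0->s1 s0-1->s0 s1-0->s2 s1-1->s0 s2-0->s3 s2-1->s0 s3-0->s3 s3-1->s3

This is the complement of 'contains `000`'. Use the same substring-matching states — s0 through s3 holding how much of `000` has just been matched — but flip the accepting set: everything except the trap s3 accepts.
With 4 states:
        0   1  
>* s0   s1  s0 
 * s1   s2  s0 
 * s2   s3  s0 
   s3   s3  s3 
(> = start, * = accepting)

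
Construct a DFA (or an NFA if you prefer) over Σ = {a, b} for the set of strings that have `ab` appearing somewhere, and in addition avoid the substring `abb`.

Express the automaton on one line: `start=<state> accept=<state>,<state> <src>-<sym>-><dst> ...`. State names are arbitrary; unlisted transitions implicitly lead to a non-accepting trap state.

start=S0 accept=S2,S3 S0-a->S1 S0-b->S0 S1-a->S1 S1-b->S2 S2-a->S3 S2-b->S4 S3-a->S3 S3-b->S2 S4-a->S4 S4-b->S4

Run two small machines in parallel and take their product. The first has 3 states tracking whether and how much of `ab` has been seen; the second has 4 states tracking partial matches of the forbidden pattern `abb`. A product state is a pair (one from each), accepting exactly when both do.
With 5 states:
        a   b  
>  S0   S1  S0 
   S1   S1  S2 
 * S2   S3  S4 
 * S3   S3  S2 
   S4   S4  S4 
(> = start, * = accepting)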